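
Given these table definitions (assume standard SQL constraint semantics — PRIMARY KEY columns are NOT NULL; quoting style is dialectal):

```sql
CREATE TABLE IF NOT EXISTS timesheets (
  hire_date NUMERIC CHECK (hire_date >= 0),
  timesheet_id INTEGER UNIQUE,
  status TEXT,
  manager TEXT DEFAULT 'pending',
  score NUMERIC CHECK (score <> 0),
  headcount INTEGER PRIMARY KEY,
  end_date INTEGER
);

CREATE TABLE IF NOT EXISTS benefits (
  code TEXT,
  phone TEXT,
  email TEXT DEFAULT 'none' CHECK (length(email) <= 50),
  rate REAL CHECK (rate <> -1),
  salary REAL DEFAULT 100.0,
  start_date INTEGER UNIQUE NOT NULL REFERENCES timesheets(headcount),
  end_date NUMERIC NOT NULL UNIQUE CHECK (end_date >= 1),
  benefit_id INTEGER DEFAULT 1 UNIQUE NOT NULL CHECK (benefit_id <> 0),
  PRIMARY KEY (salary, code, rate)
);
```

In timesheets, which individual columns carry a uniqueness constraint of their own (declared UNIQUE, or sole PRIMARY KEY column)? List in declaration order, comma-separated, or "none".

- hire_date: no UNIQUE or single-column PK constraint.
- timesheet_id: declared UNIQUE → unique.
- status: no UNIQUE or single-column PK constraint.
- manager: no UNIQUE or single-column PK constraint.
- score: no UNIQUE or single-column PK constraint.
- headcount: single-column PRIMARY KEY → unique.
- end_date: no UNIQUE or single-column PK constraint.

timesheet_id, headcount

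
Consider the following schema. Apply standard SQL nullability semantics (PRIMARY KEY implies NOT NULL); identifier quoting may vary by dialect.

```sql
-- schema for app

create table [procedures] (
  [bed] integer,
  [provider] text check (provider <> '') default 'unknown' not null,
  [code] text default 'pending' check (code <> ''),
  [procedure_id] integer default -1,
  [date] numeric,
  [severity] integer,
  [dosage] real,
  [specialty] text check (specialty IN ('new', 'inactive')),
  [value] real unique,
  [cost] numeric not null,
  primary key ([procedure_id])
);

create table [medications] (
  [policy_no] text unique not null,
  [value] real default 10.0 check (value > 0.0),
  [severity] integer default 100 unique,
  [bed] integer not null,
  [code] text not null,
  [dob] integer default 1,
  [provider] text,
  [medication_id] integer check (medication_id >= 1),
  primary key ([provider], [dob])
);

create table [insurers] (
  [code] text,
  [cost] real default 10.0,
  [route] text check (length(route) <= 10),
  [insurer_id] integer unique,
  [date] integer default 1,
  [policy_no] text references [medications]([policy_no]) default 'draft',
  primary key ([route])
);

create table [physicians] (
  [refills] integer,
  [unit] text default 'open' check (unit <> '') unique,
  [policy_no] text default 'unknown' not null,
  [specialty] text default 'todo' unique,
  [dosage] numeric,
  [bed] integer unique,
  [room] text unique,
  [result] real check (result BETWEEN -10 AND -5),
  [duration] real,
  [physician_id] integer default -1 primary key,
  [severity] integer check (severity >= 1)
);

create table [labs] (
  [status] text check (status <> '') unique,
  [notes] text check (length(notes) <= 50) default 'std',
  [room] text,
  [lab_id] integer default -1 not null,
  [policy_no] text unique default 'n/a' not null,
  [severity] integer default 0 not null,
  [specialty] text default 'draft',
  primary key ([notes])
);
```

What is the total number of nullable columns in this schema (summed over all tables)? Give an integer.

procedures: 7 nullable (bed, code, date, severity, dosage, specialty, value — PK (procedure_id) and explicit NOT NULL columns excluded).
medications: 3 nullable (value, severity, medication_id — PK (provider, dob) and explicit NOT NULL columns excluded).
insurers: 5 nullable (code, cost, insurer_id, date, policy_no — PK (route) and explicit NOT NULL columns excluded).
physicians: 9 nullable (refills, unit, specialty, dosage, bed, room, result, duration, severity — PK (physician_id) and explicit NOT NULL columns excluded).
labs: 3 nullable (status, room, specialty — PK (notes) and explicit NOT NULL columns excluded).
Total: 7 + 3 + 5 + 9 + 3 = 27.

27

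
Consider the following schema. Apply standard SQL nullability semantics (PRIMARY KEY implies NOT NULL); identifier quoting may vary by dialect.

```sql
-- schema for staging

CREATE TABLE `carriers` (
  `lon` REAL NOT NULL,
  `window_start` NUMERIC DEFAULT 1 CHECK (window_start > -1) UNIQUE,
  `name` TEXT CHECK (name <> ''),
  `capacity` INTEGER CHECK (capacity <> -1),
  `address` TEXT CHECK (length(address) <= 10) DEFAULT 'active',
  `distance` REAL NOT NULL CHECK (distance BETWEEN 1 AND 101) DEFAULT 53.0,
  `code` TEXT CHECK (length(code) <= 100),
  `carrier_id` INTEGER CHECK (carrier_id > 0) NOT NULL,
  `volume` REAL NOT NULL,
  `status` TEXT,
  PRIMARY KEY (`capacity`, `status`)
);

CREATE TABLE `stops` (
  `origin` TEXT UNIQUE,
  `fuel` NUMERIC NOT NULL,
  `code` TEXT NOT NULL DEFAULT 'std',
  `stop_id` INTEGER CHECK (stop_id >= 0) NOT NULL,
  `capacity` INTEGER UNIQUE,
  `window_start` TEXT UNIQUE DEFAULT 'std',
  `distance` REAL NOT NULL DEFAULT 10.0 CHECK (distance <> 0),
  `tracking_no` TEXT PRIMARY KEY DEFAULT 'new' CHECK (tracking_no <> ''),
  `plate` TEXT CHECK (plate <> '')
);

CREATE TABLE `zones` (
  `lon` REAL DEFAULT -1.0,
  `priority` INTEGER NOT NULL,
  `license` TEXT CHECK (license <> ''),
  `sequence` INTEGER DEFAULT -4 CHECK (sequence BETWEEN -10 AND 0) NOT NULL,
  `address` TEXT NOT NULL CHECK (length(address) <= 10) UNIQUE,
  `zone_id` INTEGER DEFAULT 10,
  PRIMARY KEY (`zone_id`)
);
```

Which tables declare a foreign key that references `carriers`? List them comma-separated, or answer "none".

No REFERENCES clause anywhere in the schema names carriers.

none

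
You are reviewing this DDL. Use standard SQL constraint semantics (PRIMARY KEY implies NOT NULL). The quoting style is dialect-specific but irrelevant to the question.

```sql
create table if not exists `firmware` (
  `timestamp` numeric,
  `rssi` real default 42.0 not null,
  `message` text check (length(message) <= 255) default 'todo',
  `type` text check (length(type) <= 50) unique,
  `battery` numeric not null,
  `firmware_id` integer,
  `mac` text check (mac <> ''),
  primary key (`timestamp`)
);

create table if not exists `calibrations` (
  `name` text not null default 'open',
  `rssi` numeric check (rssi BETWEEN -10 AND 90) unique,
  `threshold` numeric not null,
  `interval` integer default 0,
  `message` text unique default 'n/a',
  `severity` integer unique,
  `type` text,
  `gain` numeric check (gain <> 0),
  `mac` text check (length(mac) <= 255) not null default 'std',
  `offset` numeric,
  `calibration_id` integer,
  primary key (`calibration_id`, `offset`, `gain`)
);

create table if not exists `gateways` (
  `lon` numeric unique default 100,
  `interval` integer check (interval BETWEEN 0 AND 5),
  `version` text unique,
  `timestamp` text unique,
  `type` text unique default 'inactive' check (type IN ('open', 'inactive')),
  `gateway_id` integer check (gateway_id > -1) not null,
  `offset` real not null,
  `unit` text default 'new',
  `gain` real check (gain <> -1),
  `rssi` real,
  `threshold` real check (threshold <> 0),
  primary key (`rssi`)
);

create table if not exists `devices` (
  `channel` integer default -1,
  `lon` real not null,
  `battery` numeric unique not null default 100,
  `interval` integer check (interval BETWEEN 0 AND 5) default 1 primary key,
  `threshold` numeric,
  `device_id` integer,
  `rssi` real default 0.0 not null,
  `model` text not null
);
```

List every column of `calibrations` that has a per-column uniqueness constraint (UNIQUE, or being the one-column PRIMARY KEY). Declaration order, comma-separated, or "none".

rssi, message, severity

- name: no UNIQUE or single-column PK constraint.
- rssi: declared UNIQUE → unique.
- threshold: no UNIQUE or single-column PK constraint.
- interval: no UNIQUE or single-column PK constraint.
- message: declared UNIQUE → unique.
- severity: declared UNIQUE → unique.
- type: no UNIQUE or single-column PK constraint.
- gain: part of a composite PRIMARY KEY — only the tuple is unique, not this column on its own.
- mac: no UNIQUE or single-column PK constraint.
- offset: part of a composite PRIMARY KEY — only the tuple is unique, not this column on its own.
- calibration_id: part of a composite PRIMARY KEY — only the tuple is unique, not this column on its own.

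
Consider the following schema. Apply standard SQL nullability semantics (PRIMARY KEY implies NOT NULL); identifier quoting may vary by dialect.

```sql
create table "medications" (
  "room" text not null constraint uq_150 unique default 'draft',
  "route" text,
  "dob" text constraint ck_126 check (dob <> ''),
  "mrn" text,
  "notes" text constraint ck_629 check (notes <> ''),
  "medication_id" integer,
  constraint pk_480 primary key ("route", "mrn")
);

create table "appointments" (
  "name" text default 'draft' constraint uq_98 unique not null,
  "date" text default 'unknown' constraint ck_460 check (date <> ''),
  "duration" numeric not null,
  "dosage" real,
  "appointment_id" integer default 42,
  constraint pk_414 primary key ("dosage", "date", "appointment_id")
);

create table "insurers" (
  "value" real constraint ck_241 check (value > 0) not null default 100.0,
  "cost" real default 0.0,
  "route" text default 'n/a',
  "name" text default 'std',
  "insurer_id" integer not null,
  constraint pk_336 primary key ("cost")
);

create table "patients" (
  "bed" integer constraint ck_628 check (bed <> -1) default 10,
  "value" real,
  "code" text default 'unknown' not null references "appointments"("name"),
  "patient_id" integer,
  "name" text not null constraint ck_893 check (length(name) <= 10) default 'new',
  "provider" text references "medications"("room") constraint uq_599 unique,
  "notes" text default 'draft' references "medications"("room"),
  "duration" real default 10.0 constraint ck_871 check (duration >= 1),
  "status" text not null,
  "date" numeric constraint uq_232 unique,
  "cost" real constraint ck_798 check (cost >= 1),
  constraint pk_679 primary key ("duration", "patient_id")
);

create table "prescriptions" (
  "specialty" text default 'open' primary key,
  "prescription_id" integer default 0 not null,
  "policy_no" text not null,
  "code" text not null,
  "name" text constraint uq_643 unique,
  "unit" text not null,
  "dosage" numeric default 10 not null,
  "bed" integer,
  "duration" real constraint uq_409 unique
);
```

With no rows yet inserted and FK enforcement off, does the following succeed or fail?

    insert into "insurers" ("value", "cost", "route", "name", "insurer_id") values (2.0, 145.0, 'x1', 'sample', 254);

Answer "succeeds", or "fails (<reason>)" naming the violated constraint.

succeeds

NOT NULL columns: cost is supplied; insurer_id is supplied; value is supplied.
CHECK constraints: 2.0 satisfies (value > 0).
No constraint is violated.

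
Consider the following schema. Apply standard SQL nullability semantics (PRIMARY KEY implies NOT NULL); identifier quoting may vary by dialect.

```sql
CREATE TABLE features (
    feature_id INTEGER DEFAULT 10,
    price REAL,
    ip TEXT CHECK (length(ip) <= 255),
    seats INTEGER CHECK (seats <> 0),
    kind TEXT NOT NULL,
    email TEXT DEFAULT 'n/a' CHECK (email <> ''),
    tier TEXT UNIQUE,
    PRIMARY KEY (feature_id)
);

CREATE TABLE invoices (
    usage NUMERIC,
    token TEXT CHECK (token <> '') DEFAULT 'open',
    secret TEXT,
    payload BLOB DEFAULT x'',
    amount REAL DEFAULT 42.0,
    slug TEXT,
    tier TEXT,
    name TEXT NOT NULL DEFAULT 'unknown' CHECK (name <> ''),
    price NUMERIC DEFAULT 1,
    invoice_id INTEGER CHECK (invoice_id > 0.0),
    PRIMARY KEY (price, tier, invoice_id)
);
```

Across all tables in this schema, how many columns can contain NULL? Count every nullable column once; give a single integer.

features: 5 nullable (price, ip, seats, email, tier — PK (feature_id) and explicit NOT NULL columns excluded).
invoices: 6 nullable (usage, token, secret, payload, amount, slug — PK (price, tier, invoice_id) and explicit NOT NULL columns excluded).
Total: 5 + 6 = 11.

11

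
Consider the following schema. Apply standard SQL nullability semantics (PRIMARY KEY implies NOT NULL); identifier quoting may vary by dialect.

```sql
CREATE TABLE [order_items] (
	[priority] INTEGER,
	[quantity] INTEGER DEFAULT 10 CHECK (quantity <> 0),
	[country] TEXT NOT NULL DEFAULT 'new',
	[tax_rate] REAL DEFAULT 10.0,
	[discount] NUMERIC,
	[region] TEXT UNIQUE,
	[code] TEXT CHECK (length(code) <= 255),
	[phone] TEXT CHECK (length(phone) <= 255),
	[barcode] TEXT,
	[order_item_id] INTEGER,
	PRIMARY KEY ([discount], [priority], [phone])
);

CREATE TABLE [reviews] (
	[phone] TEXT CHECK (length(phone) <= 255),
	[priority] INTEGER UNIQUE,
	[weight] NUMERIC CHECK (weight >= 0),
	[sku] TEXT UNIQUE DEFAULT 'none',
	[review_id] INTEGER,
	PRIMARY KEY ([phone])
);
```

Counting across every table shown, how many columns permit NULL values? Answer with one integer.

10

order_items: 6 nullable (quantity, tax_rate, region, code, barcode, order_item_id — PK (discount, priority, phone) and explicit NOT NULL columns excluded).
reviews: 4 nullable (priority, weight, sku, review_id — PK (phone) and explicit NOT NULL columns excluded).
Total: 6 + 4 = 10.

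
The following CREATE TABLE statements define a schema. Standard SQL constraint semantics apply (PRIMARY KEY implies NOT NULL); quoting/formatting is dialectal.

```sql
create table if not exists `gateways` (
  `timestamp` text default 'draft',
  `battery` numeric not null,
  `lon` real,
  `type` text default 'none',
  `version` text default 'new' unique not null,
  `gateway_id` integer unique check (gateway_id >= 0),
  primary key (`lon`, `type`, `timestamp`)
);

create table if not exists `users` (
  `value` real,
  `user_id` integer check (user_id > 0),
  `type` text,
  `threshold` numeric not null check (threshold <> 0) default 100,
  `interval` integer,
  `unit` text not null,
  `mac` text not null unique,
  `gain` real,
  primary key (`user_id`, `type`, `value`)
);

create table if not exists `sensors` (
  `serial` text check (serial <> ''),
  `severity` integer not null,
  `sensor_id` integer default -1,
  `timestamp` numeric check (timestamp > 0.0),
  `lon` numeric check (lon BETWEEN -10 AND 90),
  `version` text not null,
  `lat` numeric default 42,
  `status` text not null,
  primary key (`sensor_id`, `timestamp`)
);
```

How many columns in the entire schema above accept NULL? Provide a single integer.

gateways: 1 nullable (gateway_id — PK (lon, type, timestamp) and explicit NOT NULL columns excluded).
users: 2 nullable (interval, gain — PK (user_id, type, value) and explicit NOT NULL columns excluded).
sensors: 3 nullable (serial, lon, lat — PK (sensor_id, timestamp) and explicit NOT NULL columns excluded).
Total: 1 + 2 + 3 = 6.

6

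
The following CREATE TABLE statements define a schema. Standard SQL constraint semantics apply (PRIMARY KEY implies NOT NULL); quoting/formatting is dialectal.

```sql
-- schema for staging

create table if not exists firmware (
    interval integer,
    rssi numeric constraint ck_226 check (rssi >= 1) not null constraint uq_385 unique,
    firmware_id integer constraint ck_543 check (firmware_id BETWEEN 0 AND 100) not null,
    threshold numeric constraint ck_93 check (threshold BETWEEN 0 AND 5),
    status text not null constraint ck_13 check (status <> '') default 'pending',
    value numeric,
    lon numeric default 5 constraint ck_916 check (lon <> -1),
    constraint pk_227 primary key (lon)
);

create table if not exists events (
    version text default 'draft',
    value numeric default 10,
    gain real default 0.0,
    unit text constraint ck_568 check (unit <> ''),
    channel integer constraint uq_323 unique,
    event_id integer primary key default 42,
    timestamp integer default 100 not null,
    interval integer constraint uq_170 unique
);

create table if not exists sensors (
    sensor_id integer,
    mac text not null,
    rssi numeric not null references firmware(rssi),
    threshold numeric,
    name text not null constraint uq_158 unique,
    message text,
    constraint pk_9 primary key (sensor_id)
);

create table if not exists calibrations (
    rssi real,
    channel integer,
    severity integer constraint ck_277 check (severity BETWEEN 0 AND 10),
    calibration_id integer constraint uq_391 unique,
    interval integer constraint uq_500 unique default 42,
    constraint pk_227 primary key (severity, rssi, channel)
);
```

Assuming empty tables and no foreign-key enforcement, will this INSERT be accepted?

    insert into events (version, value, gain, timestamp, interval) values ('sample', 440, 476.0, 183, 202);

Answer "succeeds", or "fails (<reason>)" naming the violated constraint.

succeeds

NOT NULL columns: event_id defaults to 42; timestamp is supplied.
No constraint is violated.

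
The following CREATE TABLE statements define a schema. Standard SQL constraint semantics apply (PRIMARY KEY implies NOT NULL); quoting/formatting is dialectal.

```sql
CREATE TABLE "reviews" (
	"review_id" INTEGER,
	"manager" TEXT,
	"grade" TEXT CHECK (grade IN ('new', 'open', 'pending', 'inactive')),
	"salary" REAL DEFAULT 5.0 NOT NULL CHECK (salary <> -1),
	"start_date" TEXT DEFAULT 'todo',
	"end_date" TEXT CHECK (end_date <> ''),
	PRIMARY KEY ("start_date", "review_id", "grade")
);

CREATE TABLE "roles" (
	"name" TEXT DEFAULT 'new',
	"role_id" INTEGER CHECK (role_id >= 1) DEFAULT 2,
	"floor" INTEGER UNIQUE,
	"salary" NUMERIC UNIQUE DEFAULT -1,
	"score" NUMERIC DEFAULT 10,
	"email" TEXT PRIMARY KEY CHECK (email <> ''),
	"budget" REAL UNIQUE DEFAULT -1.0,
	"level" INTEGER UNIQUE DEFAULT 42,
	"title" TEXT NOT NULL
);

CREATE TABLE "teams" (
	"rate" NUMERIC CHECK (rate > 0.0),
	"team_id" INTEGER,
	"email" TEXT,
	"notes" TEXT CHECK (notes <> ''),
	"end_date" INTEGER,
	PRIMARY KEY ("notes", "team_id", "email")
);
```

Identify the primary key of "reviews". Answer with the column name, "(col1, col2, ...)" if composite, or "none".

(start_date, review_id, grade)

A table-level PRIMARY KEY clause names 3 columns: start_date, review_id, grade.
This is a composite key — the combination is unique, not each column individually.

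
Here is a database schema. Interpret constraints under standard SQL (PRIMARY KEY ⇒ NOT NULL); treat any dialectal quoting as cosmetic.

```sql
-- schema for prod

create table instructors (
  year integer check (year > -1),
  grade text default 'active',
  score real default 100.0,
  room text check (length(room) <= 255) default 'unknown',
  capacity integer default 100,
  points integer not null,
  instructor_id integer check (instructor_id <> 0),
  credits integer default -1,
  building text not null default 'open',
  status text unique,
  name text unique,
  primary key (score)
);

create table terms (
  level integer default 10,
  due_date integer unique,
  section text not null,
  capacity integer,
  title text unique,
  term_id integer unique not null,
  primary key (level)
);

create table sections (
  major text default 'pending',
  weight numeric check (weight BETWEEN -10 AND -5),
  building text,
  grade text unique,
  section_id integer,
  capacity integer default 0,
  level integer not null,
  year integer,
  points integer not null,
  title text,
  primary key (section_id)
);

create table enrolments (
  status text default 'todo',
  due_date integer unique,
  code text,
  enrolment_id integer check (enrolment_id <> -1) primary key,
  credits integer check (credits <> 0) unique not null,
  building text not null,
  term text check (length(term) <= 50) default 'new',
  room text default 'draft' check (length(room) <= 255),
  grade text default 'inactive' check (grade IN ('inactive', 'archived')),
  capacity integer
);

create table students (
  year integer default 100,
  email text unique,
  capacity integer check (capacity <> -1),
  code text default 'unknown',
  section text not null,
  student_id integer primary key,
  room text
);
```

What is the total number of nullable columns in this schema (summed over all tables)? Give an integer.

instructors: 8 nullable (year, grade, room, capacity, instructor_id, credits, status, name — PK (score) and explicit NOT NULL columns excluded).
terms: 3 nullable (due_date, capacity, title — PK (level) and explicit NOT NULL columns excluded).
sections: 7 nullable (major, weight, building, grade, capacity, year, title — PK (section_id) and explicit NOT NULL columns excluded).
enrolments: 7 nullable (status, due_date, code, term, room, grade, capacity — PK (enrolment_id) and explicit NOT NULL columns excluded).
students: 5 nullable (year, email, capacity, code, room — PK (student_id) and explicit NOT NULL columns excluded).
Total: 8 + 3 + 7 + 7 + 5 = 30.

30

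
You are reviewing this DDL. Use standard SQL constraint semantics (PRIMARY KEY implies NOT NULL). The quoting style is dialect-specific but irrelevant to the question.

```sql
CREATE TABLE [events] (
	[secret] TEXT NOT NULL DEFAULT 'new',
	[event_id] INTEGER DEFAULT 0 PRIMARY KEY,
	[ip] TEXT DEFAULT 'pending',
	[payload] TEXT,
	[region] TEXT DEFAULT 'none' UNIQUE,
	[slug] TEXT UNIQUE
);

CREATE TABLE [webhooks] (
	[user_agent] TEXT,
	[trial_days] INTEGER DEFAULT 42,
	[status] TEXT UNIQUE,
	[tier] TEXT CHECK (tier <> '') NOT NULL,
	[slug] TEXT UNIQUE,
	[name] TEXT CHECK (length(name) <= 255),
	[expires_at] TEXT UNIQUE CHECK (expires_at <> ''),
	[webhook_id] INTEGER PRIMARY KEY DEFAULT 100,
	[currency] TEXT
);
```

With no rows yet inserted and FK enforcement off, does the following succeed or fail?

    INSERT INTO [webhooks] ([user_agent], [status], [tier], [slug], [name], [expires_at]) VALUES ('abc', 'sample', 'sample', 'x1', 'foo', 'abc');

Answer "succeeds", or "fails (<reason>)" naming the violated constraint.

NOT NULL columns: tier is supplied; webhook_id defaults to 100.
CHECK constraints: 'sample' satisfies (tier <> ''); 'foo' satisfies (length(name) <= 255); 'abc' satisfies (expires_at <> '').
No constraint is violated.

succeeds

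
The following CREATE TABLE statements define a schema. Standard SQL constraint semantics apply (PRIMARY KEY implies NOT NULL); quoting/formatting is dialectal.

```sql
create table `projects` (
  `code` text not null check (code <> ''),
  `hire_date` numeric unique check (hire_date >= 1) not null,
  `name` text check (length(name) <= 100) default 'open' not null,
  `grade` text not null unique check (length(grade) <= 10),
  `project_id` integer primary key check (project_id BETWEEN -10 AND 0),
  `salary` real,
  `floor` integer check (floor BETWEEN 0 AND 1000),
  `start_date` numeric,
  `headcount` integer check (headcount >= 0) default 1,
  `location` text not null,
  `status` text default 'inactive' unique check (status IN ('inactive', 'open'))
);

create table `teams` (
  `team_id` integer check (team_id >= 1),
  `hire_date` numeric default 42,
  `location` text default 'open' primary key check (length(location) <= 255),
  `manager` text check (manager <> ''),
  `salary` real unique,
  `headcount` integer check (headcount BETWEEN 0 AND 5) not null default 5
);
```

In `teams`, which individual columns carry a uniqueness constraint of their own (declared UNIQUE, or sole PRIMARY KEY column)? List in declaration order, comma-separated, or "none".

- team_id: no UNIQUE or single-column PK constraint.
- hire_date: no UNIQUE or single-column PK constraint.
- location: single-column PRIMARY KEY → unique.
- manager: no UNIQUE or single-column PK constraint.
- salary: declared UNIQUE → unique.
- headcount: no UNIQUE or single-column PK constraint.

location, salary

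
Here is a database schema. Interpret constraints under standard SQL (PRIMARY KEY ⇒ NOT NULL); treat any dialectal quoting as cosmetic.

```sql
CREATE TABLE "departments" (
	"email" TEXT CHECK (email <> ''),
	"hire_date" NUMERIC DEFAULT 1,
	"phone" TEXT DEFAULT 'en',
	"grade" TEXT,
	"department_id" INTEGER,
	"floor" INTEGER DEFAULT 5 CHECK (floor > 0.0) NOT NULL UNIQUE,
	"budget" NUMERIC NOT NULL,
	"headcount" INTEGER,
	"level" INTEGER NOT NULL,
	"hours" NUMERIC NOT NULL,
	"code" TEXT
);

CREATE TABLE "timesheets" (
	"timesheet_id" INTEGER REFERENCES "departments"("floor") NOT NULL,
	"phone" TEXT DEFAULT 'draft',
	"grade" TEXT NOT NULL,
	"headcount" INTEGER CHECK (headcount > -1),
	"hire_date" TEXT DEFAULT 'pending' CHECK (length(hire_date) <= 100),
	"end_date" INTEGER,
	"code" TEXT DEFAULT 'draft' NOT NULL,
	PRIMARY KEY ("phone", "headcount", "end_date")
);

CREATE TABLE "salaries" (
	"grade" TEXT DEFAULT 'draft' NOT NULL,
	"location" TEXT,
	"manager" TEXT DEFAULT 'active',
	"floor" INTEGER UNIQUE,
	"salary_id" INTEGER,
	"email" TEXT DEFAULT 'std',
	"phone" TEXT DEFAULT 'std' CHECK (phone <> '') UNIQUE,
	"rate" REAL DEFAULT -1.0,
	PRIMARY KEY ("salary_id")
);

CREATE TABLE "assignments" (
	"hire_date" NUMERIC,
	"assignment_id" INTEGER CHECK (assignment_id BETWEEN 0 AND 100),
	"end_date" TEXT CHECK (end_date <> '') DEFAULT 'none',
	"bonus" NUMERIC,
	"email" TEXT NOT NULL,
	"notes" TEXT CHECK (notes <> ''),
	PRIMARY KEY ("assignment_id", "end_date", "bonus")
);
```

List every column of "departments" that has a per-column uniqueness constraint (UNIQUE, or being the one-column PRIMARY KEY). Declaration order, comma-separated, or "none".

floor

- email: no UNIQUE or single-column PK constraint.
- hire_date: no UNIQUE or single-column PK constraint.
- phone: no UNIQUE or single-column PK constraint.
- grade: no UNIQUE or single-column PK constraint.
- department_id: no UNIQUE or single-column PK constraint.
- floor: declared UNIQUE → unique.
- budget: no UNIQUE or single-column PK constraint.
- headcount: no UNIQUE or single-column PK constraint.
- level: no UNIQUE or single-column PK constraint.
- hours: no UNIQUE or single-column PK constraint.
- code: no UNIQUE or single-column PK constraint.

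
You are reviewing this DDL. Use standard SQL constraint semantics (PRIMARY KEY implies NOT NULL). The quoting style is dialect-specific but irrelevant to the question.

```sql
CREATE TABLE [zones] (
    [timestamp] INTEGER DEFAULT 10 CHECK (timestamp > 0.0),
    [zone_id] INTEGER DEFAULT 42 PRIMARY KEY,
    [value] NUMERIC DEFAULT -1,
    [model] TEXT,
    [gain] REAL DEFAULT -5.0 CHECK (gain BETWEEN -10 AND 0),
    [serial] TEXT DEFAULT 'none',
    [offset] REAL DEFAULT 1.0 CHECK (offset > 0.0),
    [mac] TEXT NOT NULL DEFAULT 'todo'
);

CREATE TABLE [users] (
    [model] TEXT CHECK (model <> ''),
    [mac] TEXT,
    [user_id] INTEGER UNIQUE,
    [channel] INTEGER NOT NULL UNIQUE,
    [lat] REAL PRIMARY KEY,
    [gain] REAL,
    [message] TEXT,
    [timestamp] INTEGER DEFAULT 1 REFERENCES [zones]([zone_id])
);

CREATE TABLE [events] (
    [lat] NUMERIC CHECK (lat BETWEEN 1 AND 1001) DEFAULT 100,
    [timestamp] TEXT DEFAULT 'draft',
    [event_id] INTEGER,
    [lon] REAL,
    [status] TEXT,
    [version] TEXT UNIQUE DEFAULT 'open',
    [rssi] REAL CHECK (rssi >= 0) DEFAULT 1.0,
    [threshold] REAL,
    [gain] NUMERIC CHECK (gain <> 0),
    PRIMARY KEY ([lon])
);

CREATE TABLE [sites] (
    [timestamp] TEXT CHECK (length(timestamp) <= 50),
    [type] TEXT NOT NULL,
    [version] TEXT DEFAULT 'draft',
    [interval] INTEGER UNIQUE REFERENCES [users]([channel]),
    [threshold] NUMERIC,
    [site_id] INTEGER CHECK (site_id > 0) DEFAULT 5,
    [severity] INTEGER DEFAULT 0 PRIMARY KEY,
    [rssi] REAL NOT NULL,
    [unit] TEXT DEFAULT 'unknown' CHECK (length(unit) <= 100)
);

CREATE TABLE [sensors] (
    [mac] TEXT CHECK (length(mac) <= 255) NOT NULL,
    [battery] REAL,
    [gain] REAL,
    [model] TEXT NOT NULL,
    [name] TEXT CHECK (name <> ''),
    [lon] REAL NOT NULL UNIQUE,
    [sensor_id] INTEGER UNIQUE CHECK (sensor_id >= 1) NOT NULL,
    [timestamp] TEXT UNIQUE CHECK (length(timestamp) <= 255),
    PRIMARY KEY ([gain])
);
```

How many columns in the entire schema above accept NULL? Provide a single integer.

zones: 6 nullable (timestamp, value, model, gain, serial, offset — PK (zone_id) and explicit NOT NULL columns excluded).
users: 6 nullable (model, mac, user_id, gain, message, timestamp — PK (lat) and explicit NOT NULL columns excluded).
events: 8 nullable (lat, timestamp, event_id, status, version, rssi, threshold, gain — PK (lon) and explicit NOT NULL columns excluded).
sites: 6 nullable (timestamp, version, interval, threshold, site_id, unit — PK (severity) and explicit NOT NULL columns excluded).
sensors: 3 nullable (battery, name, timestamp — PK (gain) and explicit NOT NULL columns excluded).
Total: 6 + 6 + 8 + 6 + 3 = 29.

29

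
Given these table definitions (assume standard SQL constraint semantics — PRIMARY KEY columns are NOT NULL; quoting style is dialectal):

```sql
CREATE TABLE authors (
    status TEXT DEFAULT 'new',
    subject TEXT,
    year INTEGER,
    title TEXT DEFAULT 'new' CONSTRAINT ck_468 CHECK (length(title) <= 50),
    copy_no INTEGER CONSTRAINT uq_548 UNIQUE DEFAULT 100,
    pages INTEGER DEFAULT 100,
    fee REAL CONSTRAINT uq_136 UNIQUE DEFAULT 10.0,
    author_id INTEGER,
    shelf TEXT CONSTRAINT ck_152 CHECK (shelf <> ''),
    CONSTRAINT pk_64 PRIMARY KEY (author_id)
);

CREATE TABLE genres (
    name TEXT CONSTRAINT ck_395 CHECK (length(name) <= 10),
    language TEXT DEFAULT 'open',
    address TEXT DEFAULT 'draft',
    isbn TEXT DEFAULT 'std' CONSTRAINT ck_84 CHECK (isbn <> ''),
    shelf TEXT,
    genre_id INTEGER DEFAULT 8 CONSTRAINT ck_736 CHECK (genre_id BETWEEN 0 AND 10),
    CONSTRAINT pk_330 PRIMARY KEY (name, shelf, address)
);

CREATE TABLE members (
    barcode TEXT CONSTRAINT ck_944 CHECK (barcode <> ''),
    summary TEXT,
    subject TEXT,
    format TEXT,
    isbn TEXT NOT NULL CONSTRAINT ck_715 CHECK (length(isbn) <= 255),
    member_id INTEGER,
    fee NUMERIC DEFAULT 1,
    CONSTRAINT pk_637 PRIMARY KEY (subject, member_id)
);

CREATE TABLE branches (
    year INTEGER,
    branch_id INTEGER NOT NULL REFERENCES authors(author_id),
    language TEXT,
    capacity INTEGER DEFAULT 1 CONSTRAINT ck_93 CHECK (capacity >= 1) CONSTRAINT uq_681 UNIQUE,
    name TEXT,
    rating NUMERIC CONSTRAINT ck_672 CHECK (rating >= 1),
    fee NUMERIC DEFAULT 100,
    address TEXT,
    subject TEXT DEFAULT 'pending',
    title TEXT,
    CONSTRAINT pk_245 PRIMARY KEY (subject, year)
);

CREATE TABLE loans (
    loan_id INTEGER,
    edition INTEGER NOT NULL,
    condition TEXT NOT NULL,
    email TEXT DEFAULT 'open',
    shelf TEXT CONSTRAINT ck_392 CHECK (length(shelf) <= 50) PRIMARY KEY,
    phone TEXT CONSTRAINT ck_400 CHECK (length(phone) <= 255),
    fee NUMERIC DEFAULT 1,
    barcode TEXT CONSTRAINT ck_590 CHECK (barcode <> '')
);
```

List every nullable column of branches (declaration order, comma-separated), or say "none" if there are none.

language, capacity, name, rating, fee, address, title

- year: part of the PRIMARY KEY, which implies NOT NULL → not nullable.
- branch_id: declared NOT NULL → not nullable.
- language: no NOT NULL constraint applies → nullable.
- capacity: CHECK does not forbid NULL (a CHECK constraint passes when its expression is NULL) → nullable.
- name: no NOT NULL constraint applies → nullable.
- rating: CHECK does not forbid NULL (a CHECK constraint passes when its expression is NULL) → nullable.
- fee: DEFAULT only fills an omitted column; an explicit NULL is still allowed → nullable.
- address: no NOT NULL constraint applies → nullable.
- subject: part of the PRIMARY KEY, which implies NOT NULL → not nullable.
- title: no NOT NULL constraint applies → nullable.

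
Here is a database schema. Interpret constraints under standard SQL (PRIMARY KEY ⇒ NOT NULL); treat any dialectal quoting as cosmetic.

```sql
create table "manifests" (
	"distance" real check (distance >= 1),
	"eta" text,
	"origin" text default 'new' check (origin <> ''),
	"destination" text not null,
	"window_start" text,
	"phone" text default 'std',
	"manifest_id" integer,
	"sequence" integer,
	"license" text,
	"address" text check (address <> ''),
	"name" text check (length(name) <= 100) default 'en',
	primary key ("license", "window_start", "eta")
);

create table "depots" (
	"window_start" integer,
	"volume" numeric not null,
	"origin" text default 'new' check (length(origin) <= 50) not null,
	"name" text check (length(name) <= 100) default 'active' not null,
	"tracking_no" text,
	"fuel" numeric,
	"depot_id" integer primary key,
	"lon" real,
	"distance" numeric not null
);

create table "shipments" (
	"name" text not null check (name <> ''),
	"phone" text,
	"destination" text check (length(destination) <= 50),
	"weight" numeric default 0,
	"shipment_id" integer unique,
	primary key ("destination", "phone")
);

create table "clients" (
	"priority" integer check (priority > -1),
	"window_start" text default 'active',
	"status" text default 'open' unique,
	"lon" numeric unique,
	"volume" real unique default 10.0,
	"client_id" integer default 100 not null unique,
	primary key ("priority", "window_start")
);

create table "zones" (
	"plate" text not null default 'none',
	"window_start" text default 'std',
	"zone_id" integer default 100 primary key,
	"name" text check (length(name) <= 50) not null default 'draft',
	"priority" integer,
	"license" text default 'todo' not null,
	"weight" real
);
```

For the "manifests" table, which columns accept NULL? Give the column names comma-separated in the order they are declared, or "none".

- distance: CHECK does not forbid NULL (a CHECK constraint passes when its expression is NULL) → nullable.
- eta: part of the PRIMARY KEY, which implies NOT NULL → not nullable.
- origin: CHECK does not forbid NULL (a CHECK constraint passes when its expression is NULL) → nullable.
- destination: declared NOT NULL → not nullable.
- window_start: part of the PRIMARY KEY, which implies NOT NULL → not nullable.
- phone: DEFAULT only fills an omitted column; an explicit NULL is still allowed → nullable.
- manifest_id: no NOT NULL constraint applies → nullable.
- sequence: no NOT NULL constraint applies → nullable.
- license: part of the PRIMARY KEY, which implies NOT NULL → not nullable.
- address: CHECK does not forbid NULL (a CHECK constraint passes when its expression is NULL) → nullable.
- name: CHECK does not forbid NULL (a CHECK constraint passes when its expression is NULL) → nullable.

distance, origin, phone, manifest_id, sequence, address, name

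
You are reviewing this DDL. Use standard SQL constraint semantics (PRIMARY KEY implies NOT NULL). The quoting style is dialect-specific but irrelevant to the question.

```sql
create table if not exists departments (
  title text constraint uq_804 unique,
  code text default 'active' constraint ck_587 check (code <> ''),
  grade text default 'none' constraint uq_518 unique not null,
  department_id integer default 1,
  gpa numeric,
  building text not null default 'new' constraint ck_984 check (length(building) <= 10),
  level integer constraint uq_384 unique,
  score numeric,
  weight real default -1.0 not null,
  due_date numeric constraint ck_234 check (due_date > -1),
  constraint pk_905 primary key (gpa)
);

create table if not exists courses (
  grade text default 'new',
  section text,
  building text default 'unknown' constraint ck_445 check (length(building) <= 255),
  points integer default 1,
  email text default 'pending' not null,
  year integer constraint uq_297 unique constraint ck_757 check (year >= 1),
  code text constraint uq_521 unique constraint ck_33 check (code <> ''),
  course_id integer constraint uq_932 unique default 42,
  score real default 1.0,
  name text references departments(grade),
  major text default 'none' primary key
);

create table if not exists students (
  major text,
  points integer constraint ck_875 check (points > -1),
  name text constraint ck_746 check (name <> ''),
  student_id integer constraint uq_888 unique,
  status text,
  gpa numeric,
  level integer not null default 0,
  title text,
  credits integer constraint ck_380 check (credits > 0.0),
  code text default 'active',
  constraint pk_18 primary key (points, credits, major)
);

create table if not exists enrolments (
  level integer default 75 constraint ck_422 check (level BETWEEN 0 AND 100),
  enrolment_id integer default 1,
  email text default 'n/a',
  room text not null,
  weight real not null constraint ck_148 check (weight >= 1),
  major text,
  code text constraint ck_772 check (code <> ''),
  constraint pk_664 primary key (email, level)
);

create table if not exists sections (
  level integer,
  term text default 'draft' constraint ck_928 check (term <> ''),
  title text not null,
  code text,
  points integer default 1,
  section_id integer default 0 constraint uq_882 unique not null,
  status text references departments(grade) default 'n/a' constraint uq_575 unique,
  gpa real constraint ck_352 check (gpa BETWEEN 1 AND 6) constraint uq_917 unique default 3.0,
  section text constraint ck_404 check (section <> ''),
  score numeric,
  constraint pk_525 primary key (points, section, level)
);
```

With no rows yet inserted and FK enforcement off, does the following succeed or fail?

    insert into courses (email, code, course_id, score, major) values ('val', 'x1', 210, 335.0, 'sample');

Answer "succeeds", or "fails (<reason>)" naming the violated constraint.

succeeds

NOT NULL columns: email is supplied; major is supplied.
CHECK constraints: 'x1' satisfies (code <> '').
No constraint is violated.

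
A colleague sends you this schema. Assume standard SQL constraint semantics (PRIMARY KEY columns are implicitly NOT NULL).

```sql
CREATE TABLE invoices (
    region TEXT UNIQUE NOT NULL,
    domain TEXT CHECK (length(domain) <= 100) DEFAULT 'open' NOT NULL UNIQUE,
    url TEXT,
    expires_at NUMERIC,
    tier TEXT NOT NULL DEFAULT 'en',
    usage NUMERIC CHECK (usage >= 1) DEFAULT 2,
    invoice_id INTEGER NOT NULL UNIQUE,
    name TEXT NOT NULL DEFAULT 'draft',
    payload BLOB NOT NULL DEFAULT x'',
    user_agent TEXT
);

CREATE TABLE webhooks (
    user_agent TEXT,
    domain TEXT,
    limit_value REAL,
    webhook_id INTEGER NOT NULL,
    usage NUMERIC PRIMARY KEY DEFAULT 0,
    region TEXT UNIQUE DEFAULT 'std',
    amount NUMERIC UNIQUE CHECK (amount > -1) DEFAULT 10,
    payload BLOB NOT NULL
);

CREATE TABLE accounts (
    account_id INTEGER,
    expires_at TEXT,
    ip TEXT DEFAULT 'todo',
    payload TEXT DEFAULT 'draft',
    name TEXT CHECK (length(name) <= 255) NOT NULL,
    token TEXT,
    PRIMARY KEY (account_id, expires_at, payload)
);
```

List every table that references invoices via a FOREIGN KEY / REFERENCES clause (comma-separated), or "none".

none

No REFERENCES clause anywhere in the schema names invoices.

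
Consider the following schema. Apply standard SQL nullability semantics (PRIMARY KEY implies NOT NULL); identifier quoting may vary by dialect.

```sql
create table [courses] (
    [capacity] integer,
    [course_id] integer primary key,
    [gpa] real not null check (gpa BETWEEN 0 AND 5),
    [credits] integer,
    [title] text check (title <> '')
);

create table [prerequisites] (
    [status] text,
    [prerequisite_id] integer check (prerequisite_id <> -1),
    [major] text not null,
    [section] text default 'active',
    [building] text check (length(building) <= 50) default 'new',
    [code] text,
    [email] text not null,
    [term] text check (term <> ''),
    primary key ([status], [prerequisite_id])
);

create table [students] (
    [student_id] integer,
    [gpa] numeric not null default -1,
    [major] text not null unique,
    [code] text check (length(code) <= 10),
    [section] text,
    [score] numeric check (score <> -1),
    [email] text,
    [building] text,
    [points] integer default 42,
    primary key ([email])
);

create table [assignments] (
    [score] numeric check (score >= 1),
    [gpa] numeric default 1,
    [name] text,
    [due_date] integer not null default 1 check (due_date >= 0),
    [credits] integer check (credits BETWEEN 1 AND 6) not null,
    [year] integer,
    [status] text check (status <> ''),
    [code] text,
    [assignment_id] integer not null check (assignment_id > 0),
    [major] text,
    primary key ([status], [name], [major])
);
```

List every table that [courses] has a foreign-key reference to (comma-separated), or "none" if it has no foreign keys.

none

No column in courses has a REFERENCES clause.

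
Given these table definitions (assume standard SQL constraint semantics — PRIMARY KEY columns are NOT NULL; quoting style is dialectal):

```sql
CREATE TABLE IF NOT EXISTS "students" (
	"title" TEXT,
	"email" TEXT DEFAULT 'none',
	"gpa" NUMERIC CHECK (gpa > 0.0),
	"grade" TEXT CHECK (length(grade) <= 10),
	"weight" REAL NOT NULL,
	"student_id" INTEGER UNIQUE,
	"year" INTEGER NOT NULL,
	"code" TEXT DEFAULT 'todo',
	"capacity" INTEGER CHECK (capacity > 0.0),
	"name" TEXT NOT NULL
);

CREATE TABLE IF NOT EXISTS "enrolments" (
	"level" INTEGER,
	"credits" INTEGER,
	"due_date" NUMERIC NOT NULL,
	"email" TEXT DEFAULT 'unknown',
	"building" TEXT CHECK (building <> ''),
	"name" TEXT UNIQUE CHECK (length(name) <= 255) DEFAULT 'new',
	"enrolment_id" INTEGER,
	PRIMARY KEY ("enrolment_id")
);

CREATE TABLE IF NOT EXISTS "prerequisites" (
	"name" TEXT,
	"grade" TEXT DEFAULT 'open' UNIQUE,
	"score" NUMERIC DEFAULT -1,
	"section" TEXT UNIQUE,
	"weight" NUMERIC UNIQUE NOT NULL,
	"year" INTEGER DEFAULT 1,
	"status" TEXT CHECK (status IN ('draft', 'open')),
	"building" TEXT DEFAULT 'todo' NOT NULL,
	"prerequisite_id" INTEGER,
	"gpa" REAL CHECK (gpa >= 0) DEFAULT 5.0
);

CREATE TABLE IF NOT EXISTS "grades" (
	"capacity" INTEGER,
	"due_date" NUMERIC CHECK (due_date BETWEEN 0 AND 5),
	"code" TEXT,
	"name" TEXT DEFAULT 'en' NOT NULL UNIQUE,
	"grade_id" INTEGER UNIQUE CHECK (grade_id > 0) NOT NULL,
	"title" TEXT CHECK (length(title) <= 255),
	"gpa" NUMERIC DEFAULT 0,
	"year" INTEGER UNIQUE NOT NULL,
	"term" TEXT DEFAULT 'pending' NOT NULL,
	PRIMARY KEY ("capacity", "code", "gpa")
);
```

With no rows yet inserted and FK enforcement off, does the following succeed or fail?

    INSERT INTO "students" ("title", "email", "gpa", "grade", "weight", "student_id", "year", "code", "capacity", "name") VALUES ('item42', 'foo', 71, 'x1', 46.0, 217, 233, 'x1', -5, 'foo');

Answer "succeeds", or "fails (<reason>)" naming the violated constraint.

The value -5 for capacity violates CHECK (capacity > 0.0).

fails (CHECK on capacity)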